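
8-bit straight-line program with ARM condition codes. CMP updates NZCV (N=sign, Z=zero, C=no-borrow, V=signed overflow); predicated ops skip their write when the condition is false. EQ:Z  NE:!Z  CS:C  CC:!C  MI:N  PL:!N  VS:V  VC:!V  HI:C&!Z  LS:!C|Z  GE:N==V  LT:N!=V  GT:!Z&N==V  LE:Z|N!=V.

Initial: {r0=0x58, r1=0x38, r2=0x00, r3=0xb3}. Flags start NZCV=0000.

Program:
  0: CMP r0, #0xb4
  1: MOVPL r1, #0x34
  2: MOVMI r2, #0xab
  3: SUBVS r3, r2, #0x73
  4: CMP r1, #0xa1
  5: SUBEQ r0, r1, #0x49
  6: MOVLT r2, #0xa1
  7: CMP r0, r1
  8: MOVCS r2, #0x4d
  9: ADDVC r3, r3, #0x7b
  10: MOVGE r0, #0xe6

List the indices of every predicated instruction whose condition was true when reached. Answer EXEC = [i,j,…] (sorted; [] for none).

0: ✓ CMP  NZCV=1001
1: · MOVPL
2: ✓ MOVMI  r2←0xab
3: ✓ SUBVS  r3←0x38
4: ✓ CMP  NZCV=1001
5: · SUBEQ
6: · MOVLT
7: ✓ CMP  NZCV=0010
8: ✓ MOVCS  r2←0x4d
9: ✓ ADDVC  r3←0xb3
10: ✓ MOVGE  r0←0xe6

EXEC = [2,3,8,9,10]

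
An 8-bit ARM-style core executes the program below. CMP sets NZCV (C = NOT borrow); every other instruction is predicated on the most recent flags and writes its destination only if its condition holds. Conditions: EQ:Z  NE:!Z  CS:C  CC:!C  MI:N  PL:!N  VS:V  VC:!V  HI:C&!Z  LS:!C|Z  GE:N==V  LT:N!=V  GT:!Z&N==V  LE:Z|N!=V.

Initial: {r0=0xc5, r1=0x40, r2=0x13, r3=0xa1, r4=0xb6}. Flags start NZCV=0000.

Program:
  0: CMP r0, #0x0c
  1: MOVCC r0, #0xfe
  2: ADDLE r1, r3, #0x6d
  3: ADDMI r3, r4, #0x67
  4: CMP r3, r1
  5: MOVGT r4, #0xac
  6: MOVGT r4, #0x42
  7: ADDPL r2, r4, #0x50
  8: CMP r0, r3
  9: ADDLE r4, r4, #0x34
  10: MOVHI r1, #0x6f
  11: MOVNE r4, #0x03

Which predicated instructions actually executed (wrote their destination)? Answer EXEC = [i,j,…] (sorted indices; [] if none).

0: ✓ CMP  NZCV=1010
1: · MOVCC
2: ✓ ADDLE  r1←0x0e
3: ✓ ADDMI  r3←0x1d
4: ✓ CMP  NZCV=0010
5: ✓ MOVGT  r4←0xac
6: ✓ MOVGT  r4←0x42
7: ✓ ADDPL  r2←0x92
8: ✓ CMP  NZCV=1010
9: ✓ ADDLE  r4←0x76
10: ✓ MOVHI  r1←0x6f
11: ✓ MOVNE  r4←0x03

EXEC = [2,3,5,6,7,9,10,11]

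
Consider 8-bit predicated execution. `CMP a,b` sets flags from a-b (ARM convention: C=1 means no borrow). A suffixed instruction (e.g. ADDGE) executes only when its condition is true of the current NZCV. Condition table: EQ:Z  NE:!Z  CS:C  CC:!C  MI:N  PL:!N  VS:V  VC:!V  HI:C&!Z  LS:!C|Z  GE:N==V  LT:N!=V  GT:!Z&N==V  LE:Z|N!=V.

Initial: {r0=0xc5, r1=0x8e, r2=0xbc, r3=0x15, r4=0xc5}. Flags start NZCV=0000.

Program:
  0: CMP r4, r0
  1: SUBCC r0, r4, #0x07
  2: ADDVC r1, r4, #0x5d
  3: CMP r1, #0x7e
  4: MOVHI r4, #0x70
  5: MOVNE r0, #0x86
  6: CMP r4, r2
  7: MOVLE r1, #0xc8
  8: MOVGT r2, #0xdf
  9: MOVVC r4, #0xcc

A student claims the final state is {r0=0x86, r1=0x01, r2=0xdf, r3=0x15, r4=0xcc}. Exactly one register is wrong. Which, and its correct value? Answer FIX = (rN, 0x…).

[0] flags=0110 → (cmp)
[1] flags=0110 CC?F → skip
[2] flags=0110 VC?T → r1=0x22
[3] flags=1000 → (cmp)
[4] flags=1000 HI?F → skip
[5] flags=1000 NE?T → r0=0x86
[6] flags=0010 → (cmp)
[7] flags=0010 LE?F → skip
[8] flags=0010 GT?T → r2=0xdf
[9] flags=0010 VC?T → r4=0xcc

FIX = (r1, 0x22)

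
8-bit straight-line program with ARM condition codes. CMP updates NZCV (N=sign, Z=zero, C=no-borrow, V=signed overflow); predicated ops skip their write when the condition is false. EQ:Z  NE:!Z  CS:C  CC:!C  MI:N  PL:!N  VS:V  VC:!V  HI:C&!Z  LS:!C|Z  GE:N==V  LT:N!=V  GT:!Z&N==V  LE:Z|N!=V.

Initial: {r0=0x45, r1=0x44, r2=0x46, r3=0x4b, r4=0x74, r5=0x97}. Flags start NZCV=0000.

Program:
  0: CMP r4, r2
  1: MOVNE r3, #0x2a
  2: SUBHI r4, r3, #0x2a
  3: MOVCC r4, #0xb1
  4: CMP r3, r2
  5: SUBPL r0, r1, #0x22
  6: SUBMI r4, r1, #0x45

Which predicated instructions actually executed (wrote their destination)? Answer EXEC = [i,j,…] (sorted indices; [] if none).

EXEC = [1,2,6]

0: ✓ CMP  NZCV=0010
1: ✓ MOVNE  r3←0x2a
2: ✓ SUBHI  r4←0x00
3: · MOVCC
4: ✓ CMP  NZCV=1000
5: · SUBPL
6: ✓ SUBMI  r4←0xff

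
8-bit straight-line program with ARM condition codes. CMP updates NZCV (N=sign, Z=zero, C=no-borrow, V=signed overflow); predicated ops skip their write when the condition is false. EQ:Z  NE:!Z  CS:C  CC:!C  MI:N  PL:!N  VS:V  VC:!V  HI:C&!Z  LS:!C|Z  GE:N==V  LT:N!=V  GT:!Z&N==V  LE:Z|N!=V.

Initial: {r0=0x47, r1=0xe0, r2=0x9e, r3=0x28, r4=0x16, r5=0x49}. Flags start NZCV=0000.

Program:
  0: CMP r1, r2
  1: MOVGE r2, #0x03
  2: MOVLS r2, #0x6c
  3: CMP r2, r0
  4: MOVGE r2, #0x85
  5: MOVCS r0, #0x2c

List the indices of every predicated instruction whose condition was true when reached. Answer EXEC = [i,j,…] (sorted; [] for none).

EXEC = [1]

0: ✓ CMP  NZCV=0010
1: ✓ MOVGE  r2←0x03
2: · MOVLS
3: ✓ CMP  NZCV=1000
4: · MOVGE
5: · MOVCS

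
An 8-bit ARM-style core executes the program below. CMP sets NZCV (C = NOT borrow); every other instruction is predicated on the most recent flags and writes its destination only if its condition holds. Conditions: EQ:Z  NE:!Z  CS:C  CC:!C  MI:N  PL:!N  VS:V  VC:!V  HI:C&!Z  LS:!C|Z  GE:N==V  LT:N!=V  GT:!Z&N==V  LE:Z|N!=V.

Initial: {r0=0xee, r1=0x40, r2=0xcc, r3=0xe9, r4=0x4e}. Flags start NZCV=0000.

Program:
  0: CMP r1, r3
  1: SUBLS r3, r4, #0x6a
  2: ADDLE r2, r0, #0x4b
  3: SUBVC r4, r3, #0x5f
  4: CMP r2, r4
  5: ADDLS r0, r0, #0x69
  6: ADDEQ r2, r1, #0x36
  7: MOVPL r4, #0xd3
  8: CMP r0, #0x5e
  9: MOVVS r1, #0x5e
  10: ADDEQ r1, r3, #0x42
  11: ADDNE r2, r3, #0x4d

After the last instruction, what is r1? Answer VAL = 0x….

[0] flags=0000 → (cmp)
[1] flags=0000 LS?T → r3=0xe4
[2] flags=0000 LE?F → skip
[3] flags=0000 VC?T → r4=0x85
[4] flags=0010 → (cmp)
[5] flags=0010 LS?F → skip
[6] flags=0010 EQ?F → skip
[7] flags=0010 PL?T → r4=0xd3
[8] flags=1010 → (cmp)
[9] flags=1010 VS?F → skip
[10] flags=1010 EQ?F → skip
[11] flags=1010 NE?T → r2=0x31

VAL = 0x40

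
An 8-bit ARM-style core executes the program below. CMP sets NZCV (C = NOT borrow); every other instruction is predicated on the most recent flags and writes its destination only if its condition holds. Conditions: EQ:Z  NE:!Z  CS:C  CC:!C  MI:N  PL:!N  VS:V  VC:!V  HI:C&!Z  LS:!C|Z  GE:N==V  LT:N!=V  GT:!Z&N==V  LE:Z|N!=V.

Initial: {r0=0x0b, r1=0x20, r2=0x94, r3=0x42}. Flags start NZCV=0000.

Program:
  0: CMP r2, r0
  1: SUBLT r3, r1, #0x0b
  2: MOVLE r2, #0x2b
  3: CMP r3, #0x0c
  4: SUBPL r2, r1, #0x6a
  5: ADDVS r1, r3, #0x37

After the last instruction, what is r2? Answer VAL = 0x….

VAL = 0xb6

[0] flags=1010 → (cmp)
[1] flags=1010 LT?T → r3=0x15
[2] flags=1010 LE?T → r2=0x2b
[3] flags=0010 → (cmp)
[4] flags=0010 PL?T → r2=0xb6
[5] flags=0010 VS?F → skip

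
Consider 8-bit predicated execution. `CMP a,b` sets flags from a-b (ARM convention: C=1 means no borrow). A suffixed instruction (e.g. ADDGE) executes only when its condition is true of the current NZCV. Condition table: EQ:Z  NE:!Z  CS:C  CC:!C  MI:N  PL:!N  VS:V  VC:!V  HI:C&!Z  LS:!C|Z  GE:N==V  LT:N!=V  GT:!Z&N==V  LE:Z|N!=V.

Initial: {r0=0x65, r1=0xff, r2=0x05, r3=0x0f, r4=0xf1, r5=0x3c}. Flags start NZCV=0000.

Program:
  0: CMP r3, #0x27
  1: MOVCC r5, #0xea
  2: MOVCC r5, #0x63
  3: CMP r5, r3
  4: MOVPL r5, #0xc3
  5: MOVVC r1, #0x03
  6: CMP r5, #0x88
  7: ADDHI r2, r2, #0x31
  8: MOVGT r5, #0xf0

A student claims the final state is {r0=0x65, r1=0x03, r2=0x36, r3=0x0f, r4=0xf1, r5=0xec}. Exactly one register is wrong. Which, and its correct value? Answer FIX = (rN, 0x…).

[0] flags=1000 → (cmp)
[1] flags=1000 CC?T → r5=0xea
[2] flags=1000 CC?T → r5=0x63
[3] flags=0010 → (cmp)
[4] flags=0010 PL?T → r5=0xc3
[5] flags=0010 VC?T → r1=0x03
[6] flags=0010 → (cmp)
[7] flags=0010 HI?T → r2=0x36
[8] flags=0010 GT?T → r5=0xf0

FIX = (r5, 0xf0)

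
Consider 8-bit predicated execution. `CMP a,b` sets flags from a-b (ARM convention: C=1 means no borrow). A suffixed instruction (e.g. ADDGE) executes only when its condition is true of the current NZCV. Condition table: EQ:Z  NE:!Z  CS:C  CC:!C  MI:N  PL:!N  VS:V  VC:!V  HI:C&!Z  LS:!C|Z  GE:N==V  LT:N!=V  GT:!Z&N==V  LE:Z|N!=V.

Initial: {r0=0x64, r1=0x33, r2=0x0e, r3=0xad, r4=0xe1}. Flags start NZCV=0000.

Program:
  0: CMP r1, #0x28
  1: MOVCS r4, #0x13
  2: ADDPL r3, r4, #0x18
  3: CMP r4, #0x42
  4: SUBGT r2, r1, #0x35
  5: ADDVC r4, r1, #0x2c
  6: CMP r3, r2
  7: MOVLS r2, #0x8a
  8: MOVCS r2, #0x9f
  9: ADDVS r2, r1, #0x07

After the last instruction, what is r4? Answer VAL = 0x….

VAL = 0x5f

[0] flags=0010 → (cmp)
[1] flags=0010 CS?T → r4=0x13
[2] flags=0010 PL?T → r3=0x2b
[3] flags=1000 → (cmp)
[4] flags=1000 GT?F → skip
[5] flags=1000 VC?T → r4=0x5f
[6] flags=0010 → (cmp)
[7] flags=0010 LS?F → skip
[8] flags=0010 CS?T → r2=0x9f
[9] flags=0010 VS?F → skip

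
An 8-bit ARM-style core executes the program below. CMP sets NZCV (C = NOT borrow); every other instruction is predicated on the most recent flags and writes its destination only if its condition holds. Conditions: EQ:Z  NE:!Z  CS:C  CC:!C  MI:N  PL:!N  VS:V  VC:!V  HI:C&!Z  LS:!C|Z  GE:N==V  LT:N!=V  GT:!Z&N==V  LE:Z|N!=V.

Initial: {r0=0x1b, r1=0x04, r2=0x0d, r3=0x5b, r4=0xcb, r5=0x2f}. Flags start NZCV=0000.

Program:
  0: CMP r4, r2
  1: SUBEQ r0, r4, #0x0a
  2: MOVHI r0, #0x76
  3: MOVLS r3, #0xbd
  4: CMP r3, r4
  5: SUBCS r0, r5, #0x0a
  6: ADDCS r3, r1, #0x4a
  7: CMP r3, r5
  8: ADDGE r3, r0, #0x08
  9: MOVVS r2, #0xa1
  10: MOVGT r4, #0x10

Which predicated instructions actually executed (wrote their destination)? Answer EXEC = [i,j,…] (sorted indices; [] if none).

[0] flags=1010 → (cmp)
[1] flags=1010 EQ?F → skip
[2] flags=1010 HI?T → r0=0x76
[3] flags=1010 LS?F → skip
[4] flags=1001 → (cmp)
[5] flags=1001 CS?F → skip
[6] flags=1001 CS?F → skip
[7] flags=0010 → (cmp)
[8] flags=0010 GE?T → r3=0x7e
[9] flags=0010 VS?F → skip
[10] flags=0010 GT?T → r4=0x10

EXEC = [2,8,10]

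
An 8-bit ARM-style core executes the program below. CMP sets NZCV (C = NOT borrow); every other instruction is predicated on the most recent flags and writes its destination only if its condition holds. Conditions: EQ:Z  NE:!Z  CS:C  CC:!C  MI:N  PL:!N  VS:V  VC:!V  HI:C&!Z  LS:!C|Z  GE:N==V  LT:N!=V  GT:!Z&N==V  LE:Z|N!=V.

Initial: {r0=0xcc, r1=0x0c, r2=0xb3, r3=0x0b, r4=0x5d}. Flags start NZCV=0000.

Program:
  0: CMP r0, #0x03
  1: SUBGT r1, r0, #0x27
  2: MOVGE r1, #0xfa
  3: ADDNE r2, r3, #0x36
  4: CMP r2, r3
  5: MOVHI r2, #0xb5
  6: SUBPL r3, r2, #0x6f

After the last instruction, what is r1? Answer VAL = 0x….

[0] flags=1010 → (cmp)
[1] flags=1010 GT?F → skip
[2] flags=1010 GE?F → skip
[3] flags=1010 NE?T → r2=0x41
[4] flags=0010 → (cmp)
[5] flags=0010 HI?T → r2=0xb5
[6] flags=0010 PL?T → r3=0x46

VAL = 0x0c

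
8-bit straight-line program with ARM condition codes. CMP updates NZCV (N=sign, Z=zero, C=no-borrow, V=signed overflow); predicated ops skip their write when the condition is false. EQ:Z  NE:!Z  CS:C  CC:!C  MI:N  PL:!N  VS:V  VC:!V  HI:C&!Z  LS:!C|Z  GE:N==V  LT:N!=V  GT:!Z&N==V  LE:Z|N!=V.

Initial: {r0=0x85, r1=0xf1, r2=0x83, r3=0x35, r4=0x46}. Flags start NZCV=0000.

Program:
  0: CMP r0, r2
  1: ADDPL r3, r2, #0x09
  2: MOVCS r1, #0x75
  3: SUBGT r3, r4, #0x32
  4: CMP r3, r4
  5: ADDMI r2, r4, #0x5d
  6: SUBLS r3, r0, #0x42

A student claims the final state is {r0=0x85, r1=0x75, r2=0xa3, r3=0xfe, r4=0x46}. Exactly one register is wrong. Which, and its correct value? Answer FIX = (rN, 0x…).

[0] flags=0010 → (cmp)
[1] flags=0010 PL?T → r3=0x8c
[2] flags=0010 CS?T → r1=0x75
[3] flags=0010 GT?T → r3=0x14
[4] flags=1000 → (cmp)
[5] flags=1000 MI?T → r2=0xa3
[6] flags=1000 LS?T → r3=0x43

FIX = (r3, 0x43)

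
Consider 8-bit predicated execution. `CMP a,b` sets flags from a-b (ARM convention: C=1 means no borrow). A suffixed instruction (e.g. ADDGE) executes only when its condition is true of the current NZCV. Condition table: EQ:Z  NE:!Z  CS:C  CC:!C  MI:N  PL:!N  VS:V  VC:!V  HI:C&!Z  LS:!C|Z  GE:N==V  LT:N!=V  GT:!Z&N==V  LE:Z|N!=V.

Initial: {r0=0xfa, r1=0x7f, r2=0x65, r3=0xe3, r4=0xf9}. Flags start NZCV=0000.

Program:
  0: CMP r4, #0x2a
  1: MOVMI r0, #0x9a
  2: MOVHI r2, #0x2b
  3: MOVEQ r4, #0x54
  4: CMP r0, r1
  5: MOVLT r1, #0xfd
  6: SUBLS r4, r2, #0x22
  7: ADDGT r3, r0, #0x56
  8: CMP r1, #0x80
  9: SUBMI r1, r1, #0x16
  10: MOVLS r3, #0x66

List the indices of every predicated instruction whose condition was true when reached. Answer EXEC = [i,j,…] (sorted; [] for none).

[0] flags=1010 → (cmp)
[1] flags=1010 MI?T → r0=0x9a
[2] flags=1010 HI?T → r2=0x2b
[3] flags=1010 EQ?F → skip
[4] flags=0011 → (cmp)
[5] flags=0011 LT?T → r1=0xfd
[6] flags=0011 LS?F → skip
[7] flags=0011 GT?F → skip
[8] flags=0010 → (cmp)
[9] flags=0010 MI?F → skip
[10] flags=0010 LS?F → skip

EXEC = [1,2,5]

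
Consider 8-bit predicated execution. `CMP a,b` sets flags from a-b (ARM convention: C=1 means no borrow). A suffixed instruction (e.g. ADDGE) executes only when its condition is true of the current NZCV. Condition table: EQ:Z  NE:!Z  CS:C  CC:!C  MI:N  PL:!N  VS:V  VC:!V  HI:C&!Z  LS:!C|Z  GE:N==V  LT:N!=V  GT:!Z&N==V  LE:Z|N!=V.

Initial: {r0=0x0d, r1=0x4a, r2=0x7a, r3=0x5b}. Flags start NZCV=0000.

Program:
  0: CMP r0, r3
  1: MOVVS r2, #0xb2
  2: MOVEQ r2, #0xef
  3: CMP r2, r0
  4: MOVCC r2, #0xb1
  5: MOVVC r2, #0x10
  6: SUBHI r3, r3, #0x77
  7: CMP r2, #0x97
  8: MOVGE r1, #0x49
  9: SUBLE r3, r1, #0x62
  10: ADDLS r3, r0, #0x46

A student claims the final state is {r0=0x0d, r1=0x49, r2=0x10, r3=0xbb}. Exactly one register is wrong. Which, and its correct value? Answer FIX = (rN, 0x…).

FIX = (r3, 0x53)

[0] flags=1000 → (cmp)
[1] flags=1000 VS?F → skip
[2] flags=1000 EQ?F → skip
[3] flags=0010 → (cmp)
[4] flags=0010 CC?F → skip
[5] flags=0010 VC?T → r2=0x10
[6] flags=0010 HI?T → r3=0xe4
[7] flags=0000 → (cmp)
[8] flags=0000 GE?T → r1=0x49
[9] flags=0000 LE?F → skip
[10] flags=0000 LS?T → r3=0x53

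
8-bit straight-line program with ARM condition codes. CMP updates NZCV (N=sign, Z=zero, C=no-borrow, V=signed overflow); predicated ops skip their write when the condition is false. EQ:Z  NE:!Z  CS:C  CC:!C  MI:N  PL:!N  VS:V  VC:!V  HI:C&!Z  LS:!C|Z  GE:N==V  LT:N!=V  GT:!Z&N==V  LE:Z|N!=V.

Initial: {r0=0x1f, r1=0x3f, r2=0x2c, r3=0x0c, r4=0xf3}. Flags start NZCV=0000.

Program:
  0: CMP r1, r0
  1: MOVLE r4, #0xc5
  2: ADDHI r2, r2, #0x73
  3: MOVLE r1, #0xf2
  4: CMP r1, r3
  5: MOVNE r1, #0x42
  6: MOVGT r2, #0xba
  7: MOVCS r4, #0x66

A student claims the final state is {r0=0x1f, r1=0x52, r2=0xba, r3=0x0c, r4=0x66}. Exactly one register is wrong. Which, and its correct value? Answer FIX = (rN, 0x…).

FIX = (r1, 0x42)

[0] flags=0010 → (cmp)
[1] flags=0010 LE?F → skip
[2] flags=0010 HI?T → r2=0x9f
[3] flags=0010 LE?F → skip
[4] flags=0010 → (cmp)
[5] flags=0010 NE?T → r1=0x42
[6] flags=0010 GT?T → r2=0xba
[7] flags=0010 CS?T → r4=0x66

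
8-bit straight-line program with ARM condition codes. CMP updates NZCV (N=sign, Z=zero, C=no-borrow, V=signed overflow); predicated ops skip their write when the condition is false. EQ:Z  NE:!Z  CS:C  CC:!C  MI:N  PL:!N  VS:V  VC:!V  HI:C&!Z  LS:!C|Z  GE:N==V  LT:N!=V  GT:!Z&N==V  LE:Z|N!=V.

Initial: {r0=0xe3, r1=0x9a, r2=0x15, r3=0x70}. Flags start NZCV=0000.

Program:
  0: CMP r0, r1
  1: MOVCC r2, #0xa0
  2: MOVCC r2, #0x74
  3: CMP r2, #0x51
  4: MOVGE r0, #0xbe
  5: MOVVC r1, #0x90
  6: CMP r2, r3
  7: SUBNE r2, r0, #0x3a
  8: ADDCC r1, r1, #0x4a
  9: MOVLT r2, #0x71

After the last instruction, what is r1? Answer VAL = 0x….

VAL = 0xda

[0] flags=0010 → (cmp)
[1] flags=0010 CC?F → skip
[2] flags=0010 CC?F → skip
[3] flags=1000 → (cmp)
[4] flags=1000 GE?F → skip
[5] flags=1000 VC?T → r1=0x90
[6] flags=1000 → (cmp)
[7] flags=1000 NE?T → r2=0xa9
[8] flags=1000 CC?T → r1=0xda
[9] flags=1000 LT?T → r2=0x71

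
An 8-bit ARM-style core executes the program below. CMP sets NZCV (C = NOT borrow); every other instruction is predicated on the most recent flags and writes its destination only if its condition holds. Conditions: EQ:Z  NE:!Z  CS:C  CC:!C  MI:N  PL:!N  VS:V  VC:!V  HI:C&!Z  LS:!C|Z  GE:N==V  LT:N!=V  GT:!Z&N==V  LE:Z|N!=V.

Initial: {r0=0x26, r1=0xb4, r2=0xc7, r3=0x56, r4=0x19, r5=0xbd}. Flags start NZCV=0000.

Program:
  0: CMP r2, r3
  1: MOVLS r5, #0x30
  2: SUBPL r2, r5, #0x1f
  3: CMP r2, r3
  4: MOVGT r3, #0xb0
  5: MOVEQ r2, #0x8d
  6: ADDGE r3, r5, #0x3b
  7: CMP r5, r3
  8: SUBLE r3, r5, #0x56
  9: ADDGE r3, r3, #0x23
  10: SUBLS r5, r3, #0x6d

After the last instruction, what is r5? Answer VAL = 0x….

[0] flags=0011 → (cmp)
[1] flags=0011 LS?F → skip
[2] flags=0011 PL?T → r2=0x9e
[3] flags=0011 → (cmp)
[4] flags=0011 GT?F → skip
[5] flags=0011 EQ?F → skip
[6] flags=0011 GE?F → skip
[7] flags=0011 → (cmp)
[8] flags=0011 LE?T → r3=0x67
[9] flags=0011 GE?F → skip
[10] flags=0011 LS?F → skip

VAL = 0xbd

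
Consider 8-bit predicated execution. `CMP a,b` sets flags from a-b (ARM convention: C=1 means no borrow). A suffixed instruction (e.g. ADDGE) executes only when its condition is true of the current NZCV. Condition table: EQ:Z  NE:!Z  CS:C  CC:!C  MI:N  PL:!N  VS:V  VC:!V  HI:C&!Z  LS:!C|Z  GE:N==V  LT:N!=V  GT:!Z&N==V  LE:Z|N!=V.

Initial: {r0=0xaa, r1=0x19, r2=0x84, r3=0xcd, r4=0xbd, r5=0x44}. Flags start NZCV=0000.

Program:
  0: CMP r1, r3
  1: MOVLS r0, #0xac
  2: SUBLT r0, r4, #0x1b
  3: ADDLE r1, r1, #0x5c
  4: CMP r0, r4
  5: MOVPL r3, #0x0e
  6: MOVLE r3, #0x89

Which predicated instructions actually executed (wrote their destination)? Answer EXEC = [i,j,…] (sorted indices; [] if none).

EXEC = [1,6]

0: ✓ CMP  NZCV=0000
1: ✓ MOVLS  r0←0xac
2: · SUBLT
3: · ADDLE
4: ✓ CMP  NZCV=1000
5: · MOVPL
6: ✓ MOVLE  r3←0x89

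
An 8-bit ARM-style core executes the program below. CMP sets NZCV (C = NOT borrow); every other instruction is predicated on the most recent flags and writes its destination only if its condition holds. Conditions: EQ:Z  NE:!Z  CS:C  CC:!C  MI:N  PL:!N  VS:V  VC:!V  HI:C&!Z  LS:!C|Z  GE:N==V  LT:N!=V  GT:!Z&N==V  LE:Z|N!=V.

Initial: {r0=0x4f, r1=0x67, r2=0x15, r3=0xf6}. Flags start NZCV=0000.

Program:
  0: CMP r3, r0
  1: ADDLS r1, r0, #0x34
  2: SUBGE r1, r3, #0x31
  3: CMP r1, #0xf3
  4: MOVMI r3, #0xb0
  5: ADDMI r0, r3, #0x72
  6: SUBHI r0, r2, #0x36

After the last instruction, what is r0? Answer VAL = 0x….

0: ✓ CMP  NZCV=1010
1: · ADDLS
2: · SUBGE
3: ✓ CMP  NZCV=0000
4: · MOVMI
5: · ADDMI
6: · SUBHI

VAL = 0x4f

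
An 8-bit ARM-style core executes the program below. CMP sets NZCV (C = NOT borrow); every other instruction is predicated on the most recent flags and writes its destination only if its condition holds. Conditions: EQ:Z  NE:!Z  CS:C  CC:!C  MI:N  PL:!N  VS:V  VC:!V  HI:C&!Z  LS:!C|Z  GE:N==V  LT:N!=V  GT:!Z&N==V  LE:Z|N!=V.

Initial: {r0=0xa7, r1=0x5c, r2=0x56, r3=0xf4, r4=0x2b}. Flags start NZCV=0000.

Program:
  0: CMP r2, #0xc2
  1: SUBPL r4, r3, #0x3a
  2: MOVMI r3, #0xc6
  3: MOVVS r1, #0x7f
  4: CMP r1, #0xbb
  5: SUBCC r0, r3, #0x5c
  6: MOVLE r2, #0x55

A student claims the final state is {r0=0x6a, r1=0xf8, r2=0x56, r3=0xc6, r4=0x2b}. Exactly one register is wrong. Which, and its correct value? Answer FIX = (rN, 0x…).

0: ✓ CMP  NZCV=1001
1: · SUBPL
2: ✓ MOVMI  r3←0xc6
3: ✓ MOVVS  r1←0x7f
4: ✓ CMP  NZCV=1001
5: ✓ SUBCC  r0←0x6a
6: · MOVLE

FIX = (r1, 0x7f)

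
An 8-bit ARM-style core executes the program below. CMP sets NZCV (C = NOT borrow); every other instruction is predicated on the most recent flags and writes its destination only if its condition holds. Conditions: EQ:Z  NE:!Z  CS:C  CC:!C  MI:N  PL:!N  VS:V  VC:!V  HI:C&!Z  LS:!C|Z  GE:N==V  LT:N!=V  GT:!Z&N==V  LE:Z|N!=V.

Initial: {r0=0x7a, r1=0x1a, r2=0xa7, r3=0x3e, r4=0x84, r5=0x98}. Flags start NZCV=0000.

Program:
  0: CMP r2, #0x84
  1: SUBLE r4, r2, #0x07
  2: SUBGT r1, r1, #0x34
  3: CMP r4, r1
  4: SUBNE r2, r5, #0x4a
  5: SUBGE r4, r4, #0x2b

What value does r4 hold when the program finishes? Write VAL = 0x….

[0] flags=0010 → (cmp)
[1] flags=0010 LE?F → skip
[2] flags=0010 GT?T → r1=0xe6
[3] flags=1000 → (cmp)
[4] flags=1000 NE?T → r2=0x4e
[5] flags=1000 GE?F → skip

VAL = 0x84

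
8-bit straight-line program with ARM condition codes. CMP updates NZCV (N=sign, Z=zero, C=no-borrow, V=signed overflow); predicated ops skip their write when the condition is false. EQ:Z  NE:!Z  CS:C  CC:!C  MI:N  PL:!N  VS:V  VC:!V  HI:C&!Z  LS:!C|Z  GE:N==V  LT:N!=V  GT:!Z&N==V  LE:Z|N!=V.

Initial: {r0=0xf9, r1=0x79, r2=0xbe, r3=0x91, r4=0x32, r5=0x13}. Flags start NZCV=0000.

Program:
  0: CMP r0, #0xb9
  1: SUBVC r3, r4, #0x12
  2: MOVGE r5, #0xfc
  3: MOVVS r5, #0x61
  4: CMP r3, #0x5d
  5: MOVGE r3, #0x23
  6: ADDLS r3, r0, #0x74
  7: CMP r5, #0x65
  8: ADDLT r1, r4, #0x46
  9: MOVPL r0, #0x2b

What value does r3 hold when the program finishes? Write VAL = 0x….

VAL = 0x6d

[0] flags=0010 → (cmp)
[1] flags=0010 VC?T → r3=0x20
[2] flags=0010 GE?T → r5=0xfc
[3] flags=0010 VS?F → skip
[4] flags=1000 → (cmp)
[5] flags=1000 GE?F → skip
[6] flags=1000 LS?T → r3=0x6d
[7] flags=1010 → (cmp)
[8] flags=1010 LT?T → r1=0x78
[9] flags=1010 PL?F → skip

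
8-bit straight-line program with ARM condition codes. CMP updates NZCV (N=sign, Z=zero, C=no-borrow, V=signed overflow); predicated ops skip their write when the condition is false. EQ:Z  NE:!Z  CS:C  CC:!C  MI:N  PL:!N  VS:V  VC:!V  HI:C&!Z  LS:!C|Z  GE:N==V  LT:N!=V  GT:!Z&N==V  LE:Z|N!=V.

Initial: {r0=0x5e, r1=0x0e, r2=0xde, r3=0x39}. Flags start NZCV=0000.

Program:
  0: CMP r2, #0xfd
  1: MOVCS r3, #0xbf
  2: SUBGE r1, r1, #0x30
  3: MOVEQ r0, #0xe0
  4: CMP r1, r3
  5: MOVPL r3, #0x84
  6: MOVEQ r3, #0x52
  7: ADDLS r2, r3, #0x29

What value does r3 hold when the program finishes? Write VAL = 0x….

VAL = 0x39

0: ✓ CMP  NZCV=1000
1: · MOVCS
2: · SUBGE
3: · MOVEQ
4: ✓ CMP  NZCV=1000
5: · MOVPL
6: · MOVEQ
7: ✓ ADDLS  r2←0x62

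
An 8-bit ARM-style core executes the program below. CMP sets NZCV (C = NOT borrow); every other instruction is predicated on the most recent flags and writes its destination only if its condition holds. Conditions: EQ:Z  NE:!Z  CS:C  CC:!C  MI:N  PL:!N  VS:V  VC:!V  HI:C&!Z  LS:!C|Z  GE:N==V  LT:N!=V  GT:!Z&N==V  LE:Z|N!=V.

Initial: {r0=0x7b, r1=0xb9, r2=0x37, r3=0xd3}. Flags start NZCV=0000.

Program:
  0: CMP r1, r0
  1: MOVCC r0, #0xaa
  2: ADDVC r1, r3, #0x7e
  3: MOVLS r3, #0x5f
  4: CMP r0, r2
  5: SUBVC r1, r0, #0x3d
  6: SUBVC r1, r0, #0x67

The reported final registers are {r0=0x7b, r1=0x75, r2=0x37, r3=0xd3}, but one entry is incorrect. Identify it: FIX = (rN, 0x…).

FIX = (r1, 0x14)

0: ✓ CMP  NZCV=0011
1: · MOVCC
2: · ADDVC
3: · MOVLS
4: ✓ CMP  NZCV=0010
5: ✓ SUBVC  r1←0x3e
6: ✓ SUBVC  r1←0x14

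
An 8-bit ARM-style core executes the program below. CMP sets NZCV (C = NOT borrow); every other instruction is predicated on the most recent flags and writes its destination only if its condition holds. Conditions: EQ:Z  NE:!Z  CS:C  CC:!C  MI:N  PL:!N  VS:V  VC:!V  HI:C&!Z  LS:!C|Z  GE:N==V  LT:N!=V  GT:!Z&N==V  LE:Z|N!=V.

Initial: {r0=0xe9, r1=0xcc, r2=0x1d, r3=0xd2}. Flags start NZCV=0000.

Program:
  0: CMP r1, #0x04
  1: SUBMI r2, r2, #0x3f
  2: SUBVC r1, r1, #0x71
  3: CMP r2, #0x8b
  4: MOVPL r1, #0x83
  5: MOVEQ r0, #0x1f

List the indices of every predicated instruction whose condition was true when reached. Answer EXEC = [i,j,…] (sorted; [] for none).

EXEC = [1,2,4]

0: ✓ CMP  NZCV=1010
1: ✓ SUBMI  r2←0xde
2: ✓ SUBVC  r1←0x5b
3: ✓ CMP  NZCV=0010
4: ✓ MOVPL  r1←0x83
5: · MOVEQ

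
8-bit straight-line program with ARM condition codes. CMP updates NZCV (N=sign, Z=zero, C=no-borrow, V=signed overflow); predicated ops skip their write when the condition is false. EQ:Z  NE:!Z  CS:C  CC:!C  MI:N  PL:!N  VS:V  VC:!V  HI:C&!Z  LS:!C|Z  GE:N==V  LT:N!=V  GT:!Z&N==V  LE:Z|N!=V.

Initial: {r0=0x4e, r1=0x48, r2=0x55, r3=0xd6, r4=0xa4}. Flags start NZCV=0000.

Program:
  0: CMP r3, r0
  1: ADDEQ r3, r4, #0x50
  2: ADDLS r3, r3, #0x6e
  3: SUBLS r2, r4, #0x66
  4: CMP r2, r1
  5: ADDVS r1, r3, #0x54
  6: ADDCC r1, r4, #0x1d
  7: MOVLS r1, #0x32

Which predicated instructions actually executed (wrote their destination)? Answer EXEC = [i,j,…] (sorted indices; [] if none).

EXEC = []

0: ✓ CMP  NZCV=1010
1: · ADDEQ
2: · ADDLS
3: · SUBLS
4: ✓ CMP  NZCV=0010
5: · ADDVS
6: · ADDCC
7: · MOVLS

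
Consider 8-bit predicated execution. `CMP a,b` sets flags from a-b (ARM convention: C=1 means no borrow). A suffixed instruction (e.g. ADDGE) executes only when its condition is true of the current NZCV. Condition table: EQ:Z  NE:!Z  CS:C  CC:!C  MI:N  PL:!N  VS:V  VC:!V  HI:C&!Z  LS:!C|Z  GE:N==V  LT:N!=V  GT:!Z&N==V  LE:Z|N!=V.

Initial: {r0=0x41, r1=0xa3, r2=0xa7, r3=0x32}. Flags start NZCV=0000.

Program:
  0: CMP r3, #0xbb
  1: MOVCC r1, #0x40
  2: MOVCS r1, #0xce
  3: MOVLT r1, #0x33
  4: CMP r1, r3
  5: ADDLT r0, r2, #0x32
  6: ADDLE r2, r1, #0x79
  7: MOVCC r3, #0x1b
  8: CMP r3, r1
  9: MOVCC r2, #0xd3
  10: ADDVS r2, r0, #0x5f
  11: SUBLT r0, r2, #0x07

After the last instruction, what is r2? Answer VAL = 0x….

0: ✓ CMP  NZCV=0000
1: ✓ MOVCC  r1←0x40
2: · MOVCS
3: · MOVLT
4: ✓ CMP  NZCV=0010
5: · ADDLT
6: · ADDLE
7: · MOVCC
8: ✓ CMP  NZCV=1000
9: ✓ MOVCC  r2←0xd3
10: · ADDVS
11: ✓ SUBLT  r0←0xcc

VAL = 0xd3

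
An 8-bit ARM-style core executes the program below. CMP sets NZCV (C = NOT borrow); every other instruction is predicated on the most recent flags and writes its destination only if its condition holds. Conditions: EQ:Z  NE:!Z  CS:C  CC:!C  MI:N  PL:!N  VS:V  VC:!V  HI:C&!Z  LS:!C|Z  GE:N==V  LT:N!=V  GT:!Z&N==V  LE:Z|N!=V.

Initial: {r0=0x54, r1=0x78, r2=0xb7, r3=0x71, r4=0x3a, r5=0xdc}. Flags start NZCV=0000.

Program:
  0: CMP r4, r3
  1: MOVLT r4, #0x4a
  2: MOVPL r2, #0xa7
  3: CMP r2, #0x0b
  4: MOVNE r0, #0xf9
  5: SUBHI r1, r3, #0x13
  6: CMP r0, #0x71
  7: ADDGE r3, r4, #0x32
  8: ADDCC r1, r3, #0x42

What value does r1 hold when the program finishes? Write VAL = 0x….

VAL = 0x5e

0: ✓ CMP  NZCV=1000
1: ✓ MOVLT  r4←0x4a
2: · MOVPL
3: ✓ CMP  NZCV=1010
4: ✓ MOVNE  r0←0xf9
5: ✓ SUBHI  r1←0x5e
6: ✓ CMP  NZCV=1010
7: · ADDGE
8: · ADDCC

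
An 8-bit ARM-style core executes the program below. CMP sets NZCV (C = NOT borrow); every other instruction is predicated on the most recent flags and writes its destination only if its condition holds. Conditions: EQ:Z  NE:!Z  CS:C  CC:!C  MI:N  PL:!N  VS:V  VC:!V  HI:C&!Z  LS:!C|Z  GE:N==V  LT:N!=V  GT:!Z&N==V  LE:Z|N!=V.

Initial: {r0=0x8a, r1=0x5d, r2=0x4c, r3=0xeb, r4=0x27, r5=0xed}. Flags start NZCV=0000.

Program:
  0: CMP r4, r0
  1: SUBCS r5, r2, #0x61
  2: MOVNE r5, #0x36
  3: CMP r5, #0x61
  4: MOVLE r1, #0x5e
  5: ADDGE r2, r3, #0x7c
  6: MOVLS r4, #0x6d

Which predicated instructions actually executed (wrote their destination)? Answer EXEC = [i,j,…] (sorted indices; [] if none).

[0] flags=1001 → (cmp)
[1] flags=1001 CS?F → skip
[2] flags=1001 NE?T → r5=0x36
[3] flags=1000 → (cmp)
[4] flags=1000 LE?T → r1=0x5e
[5] flags=1000 GE?F → skip
[6] flags=1000 LS?T → r4=0x6d

EXEC = [2,4,6]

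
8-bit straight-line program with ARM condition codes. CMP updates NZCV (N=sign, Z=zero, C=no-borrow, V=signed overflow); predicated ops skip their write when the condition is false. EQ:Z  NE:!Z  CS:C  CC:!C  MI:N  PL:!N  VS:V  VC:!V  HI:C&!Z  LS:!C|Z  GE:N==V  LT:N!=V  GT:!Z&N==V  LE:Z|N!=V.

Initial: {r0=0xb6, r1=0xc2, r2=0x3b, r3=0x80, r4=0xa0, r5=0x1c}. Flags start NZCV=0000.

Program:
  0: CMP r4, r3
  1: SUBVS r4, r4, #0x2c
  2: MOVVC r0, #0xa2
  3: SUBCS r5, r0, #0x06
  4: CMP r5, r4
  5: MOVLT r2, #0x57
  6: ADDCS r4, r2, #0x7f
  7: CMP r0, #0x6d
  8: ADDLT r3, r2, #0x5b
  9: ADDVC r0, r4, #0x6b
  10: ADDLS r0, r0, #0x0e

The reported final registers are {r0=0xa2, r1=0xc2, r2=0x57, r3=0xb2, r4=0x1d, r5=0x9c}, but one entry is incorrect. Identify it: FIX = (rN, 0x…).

0: ✓ CMP  NZCV=0010
1: · SUBVS
2: ✓ MOVVC  r0←0xa2
3: ✓ SUBCS  r5←0x9c
4: ✓ CMP  NZCV=1000
5: ✓ MOVLT  r2←0x57
6: · ADDCS
7: ✓ CMP  NZCV=0011
8: ✓ ADDLT  r3←0xb2
9: · ADDVC
10: · ADDLS

FIX = (r4, 0xa0)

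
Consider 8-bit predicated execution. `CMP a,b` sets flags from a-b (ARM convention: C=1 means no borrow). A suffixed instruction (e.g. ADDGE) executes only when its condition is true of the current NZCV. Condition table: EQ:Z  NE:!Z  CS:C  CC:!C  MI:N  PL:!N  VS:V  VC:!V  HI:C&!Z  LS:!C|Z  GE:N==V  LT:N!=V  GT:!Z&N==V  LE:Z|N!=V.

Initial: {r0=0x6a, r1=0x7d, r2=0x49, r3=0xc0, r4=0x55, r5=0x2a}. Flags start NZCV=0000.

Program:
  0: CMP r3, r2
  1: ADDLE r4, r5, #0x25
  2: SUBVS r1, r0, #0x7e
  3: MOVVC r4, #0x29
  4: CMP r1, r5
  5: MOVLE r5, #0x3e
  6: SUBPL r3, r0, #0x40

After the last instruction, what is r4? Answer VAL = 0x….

VAL = 0x4f

0: ✓ CMP  NZCV=0011
1: ✓ ADDLE  r4←0x4f
2: ✓ SUBVS  r1←0xec
3: · MOVVC
4: ✓ CMP  NZCV=1010
5: ✓ MOVLE  r5←0x3e
6: · SUBPL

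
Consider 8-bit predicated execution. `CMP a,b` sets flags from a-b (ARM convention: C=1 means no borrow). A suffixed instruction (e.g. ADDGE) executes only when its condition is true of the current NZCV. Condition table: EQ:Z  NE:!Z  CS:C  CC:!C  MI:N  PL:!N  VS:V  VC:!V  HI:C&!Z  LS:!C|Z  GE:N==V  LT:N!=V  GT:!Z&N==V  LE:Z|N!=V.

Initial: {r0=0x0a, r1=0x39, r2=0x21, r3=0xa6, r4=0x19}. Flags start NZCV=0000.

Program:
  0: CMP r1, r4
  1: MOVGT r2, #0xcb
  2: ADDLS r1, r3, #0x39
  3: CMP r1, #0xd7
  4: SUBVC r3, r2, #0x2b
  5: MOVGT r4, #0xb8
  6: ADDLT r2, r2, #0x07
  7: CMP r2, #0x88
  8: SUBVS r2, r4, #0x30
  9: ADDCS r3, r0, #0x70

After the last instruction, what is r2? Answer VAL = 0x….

VAL = 0xcb

[0] flags=0010 → (cmp)
[1] flags=0010 GT?T → r2=0xcb
[2] flags=0010 LS?F → skip
[3] flags=0000 → (cmp)
[4] flags=0000 VC?T → r3=0xa0
[5] flags=0000 GT?T → r4=0xb8
[6] flags=0000 LT?F → skip
[7] flags=0010 → (cmp)
[8] flags=0010 VS?F → skip
[9] flags=0010 CS?T → r3=0x7a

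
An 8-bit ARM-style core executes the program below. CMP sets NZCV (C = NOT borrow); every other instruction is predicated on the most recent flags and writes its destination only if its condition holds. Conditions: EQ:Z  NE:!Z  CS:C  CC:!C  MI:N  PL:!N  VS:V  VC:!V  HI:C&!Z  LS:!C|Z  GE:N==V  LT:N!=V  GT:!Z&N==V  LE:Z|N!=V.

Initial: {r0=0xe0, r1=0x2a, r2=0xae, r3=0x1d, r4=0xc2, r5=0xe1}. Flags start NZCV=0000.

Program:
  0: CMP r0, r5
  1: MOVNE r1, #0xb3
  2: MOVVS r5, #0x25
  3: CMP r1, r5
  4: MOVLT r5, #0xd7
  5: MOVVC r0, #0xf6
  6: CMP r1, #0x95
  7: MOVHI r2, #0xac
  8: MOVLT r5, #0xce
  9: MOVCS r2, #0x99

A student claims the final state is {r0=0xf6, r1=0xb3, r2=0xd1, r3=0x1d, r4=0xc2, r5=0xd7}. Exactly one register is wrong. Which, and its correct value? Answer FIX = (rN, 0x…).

[0] flags=1000 → (cmp)
[1] flags=1000 NE?T → r1=0xb3
[2] flags=1000 VS?F → skip
[3] flags=1000 → (cmp)
[4] flags=1000 LT?T → r5=0xd7
[5] flags=1000 VC?T → r0=0xf6
[6] flags=0010 → (cmp)
[7] flags=0010 HI?T → r2=0xac
[8] flags=0010 LT?F → skip
[9] flags=0010 CS?T → r2=0x99

FIX = (r2, 0x99)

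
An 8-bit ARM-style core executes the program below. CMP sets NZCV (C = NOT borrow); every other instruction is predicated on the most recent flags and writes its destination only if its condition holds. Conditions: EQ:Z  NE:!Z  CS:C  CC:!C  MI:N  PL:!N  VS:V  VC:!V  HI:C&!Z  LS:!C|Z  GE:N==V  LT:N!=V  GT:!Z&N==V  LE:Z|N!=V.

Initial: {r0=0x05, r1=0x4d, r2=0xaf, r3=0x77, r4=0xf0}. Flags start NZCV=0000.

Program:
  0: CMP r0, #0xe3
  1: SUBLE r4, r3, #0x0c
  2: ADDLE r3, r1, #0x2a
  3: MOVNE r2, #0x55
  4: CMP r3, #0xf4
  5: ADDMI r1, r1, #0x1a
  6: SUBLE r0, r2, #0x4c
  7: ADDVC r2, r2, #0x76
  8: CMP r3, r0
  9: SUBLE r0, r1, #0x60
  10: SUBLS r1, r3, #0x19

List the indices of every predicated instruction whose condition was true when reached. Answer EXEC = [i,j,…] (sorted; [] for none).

[0] flags=0000 → (cmp)
[1] flags=0000 LE?F → skip
[2] flags=0000 LE?F → skip
[3] flags=0000 NE?T → r2=0x55
[4] flags=1001 → (cmp)
[5] flags=1001 MI?T → r1=0x67
[6] flags=1001 LE?F → skip
[7] flags=1001 VC?F → skip
[8] flags=0010 → (cmp)
[9] flags=0010 LE?F → skip
[10] flags=0010 LS?F → skip

EXEC = [3,5]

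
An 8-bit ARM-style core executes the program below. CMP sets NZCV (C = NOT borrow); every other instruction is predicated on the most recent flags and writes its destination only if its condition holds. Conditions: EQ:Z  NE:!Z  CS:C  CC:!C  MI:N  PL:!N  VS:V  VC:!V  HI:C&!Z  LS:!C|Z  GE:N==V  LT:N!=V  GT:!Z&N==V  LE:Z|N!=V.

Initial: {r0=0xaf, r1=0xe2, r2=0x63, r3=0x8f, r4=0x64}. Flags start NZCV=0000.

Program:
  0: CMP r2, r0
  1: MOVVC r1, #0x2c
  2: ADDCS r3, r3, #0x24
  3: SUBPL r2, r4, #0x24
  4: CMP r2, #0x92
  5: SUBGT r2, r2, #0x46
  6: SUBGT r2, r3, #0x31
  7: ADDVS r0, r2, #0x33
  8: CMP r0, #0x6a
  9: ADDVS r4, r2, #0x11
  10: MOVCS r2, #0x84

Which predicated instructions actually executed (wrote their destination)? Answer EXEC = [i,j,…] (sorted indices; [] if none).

EXEC = [5,6,7,9,10]

[0] flags=1001 → (cmp)
[1] flags=1001 VC?F → skip
[2] flags=1001 CS?F → skip
[3] flags=1001 PL?F → skip
[4] flags=1001 → (cmp)
[5] flags=1001 GT?T → r2=0x1d
[6] flags=1001 GT?T → r2=0x5e
[7] flags=1001 VS?T → r0=0x91
[8] flags=0011 → (cmp)
[9] flags=0011 VS?T → r4=0x6f
[10] flags=0011 CS?T → r2=0x84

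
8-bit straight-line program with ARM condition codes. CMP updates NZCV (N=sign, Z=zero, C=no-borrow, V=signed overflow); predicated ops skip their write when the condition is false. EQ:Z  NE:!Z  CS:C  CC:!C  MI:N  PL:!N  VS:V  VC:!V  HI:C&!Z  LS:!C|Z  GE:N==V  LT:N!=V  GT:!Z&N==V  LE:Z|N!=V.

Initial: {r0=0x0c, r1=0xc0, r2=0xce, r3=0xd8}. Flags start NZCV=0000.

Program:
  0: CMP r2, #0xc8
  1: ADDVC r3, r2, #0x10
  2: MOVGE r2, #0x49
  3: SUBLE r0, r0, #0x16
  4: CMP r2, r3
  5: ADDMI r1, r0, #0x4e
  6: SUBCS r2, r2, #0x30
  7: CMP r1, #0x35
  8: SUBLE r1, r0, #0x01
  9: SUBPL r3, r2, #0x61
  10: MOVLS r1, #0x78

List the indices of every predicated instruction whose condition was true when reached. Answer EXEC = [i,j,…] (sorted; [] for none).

[0] flags=0010 → (cmp)
[1] flags=0010 VC?T → r3=0xde
[2] flags=0010 GE?T → r2=0x49
[3] flags=0010 LE?F → skip
[4] flags=0000 → (cmp)
[5] flags=0000 MI?F → skip
[6] flags=0000 CS?F → skip
[7] flags=1010 → (cmp)
[8] flags=1010 LE?T → r1=0x0b
[9] flags=1010 PL?F → skip
[10] flags=1010 LS?F → skip

EXEC = [1,2,8]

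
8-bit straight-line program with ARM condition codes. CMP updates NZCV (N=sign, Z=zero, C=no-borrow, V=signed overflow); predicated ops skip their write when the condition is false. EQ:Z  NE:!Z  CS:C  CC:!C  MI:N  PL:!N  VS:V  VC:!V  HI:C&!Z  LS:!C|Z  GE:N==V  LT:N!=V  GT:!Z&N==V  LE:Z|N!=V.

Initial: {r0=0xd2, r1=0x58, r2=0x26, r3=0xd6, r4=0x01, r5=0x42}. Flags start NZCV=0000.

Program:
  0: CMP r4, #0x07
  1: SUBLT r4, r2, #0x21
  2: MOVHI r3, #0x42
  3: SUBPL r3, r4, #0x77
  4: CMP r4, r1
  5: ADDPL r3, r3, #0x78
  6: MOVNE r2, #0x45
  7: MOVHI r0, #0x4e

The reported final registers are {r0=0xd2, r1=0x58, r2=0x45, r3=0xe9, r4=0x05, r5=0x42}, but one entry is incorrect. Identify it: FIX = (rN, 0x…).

[0] flags=1000 → (cmp)
[1] flags=1000 LT?T → r4=0x05
[2] flags=1000 HI?F → skip
[3] flags=1000 PL?F → skip
[4] flags=1000 → (cmp)
[5] flags=1000 PL?F → skip
[6] flags=1000 NE?T → r2=0x45
[7] flags=1000 HI?F → skip

FIX = (r3, 0xd6)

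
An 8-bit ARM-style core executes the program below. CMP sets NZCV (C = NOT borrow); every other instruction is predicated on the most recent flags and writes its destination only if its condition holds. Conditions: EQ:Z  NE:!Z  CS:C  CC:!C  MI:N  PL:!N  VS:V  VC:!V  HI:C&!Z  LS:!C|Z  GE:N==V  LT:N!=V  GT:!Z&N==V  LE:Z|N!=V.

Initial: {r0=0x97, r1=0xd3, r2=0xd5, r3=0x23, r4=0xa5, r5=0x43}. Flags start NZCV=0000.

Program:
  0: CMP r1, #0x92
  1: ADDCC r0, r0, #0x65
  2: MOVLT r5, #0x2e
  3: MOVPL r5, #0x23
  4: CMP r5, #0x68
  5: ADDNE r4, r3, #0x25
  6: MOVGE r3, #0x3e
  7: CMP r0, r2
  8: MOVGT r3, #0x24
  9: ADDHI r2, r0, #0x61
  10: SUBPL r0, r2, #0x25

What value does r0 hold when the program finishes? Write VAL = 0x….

0: ✓ CMP  NZCV=0010
1: · ADDCC
2: · MOVLT
3: ✓ MOVPL  r5←0x23
4: ✓ CMP  NZCV=1000
5: ✓ ADDNE  r4←0x48
6: · MOVGE
7: ✓ CMP  NZCV=1000
8: · MOVGT
9: · ADDHI
10: · SUBPL

VAL = 0x97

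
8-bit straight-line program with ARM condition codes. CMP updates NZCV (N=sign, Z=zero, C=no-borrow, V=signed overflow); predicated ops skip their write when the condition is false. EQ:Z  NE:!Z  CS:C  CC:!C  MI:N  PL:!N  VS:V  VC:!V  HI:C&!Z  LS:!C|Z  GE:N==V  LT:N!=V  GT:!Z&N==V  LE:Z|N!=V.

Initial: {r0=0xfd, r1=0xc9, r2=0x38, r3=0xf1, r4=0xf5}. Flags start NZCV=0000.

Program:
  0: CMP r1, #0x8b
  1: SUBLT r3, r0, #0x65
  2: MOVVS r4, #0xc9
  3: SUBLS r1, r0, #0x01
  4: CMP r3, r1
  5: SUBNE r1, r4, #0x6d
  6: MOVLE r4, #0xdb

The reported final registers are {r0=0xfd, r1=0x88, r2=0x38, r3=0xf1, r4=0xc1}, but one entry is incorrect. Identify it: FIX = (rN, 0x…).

FIX = (r4, 0xf5)

[0] flags=0010 → (cmp)
[1] flags=0010 LT?F → skip
[2] flags=0010 VS?F → skip
[3] flags=0010 LS?F → skip
[4] flags=0010 → (cmp)
[5] flags=0010 NE?T → r1=0x88
[6] flags=0010 LE?F → skip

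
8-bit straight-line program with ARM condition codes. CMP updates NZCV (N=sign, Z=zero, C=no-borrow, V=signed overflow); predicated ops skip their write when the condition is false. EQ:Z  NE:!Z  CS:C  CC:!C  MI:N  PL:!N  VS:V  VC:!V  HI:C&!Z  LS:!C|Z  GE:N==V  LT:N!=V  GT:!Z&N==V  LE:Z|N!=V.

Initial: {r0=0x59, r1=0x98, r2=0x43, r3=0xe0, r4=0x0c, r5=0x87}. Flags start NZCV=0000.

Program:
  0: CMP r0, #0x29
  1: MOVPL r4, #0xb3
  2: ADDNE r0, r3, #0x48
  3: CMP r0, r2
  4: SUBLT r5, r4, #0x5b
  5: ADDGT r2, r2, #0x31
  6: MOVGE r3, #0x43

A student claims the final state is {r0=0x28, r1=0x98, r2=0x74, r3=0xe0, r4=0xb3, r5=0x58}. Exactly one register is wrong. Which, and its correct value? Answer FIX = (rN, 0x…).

[0] flags=0010 → (cmp)
[1] flags=0010 PL?T → r4=0xb3
[2] flags=0010 NE?T → r0=0x28
[3] flags=1000 → (cmp)
[4] flags=1000 LT?T → r5=0x58
[5] flags=1000 GT?F → skip
[6] flags=1000 GE?F → skip

FIX = (r2, 0x43)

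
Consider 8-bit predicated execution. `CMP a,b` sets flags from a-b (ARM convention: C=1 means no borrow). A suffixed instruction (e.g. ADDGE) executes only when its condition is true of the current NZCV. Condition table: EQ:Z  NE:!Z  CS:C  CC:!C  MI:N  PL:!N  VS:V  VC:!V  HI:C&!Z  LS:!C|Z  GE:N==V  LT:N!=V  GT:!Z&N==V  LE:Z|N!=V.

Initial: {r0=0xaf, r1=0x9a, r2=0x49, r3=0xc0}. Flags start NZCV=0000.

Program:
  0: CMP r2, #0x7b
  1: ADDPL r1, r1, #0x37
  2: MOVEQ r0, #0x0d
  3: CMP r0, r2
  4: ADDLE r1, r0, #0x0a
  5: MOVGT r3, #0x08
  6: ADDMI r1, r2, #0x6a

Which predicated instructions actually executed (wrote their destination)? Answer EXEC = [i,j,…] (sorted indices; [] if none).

EXEC = [4]

[0] flags=1000 → (cmp)
[1] flags=1000 PL?F → skip
[2] flags=1000 EQ?F → skip
[3] flags=0011 → (cmp)
[4] flags=0011 LE?T → r1=0xb9
[5] flags=0011 GT?F → skip
[6] flags=0011 MI?F → skip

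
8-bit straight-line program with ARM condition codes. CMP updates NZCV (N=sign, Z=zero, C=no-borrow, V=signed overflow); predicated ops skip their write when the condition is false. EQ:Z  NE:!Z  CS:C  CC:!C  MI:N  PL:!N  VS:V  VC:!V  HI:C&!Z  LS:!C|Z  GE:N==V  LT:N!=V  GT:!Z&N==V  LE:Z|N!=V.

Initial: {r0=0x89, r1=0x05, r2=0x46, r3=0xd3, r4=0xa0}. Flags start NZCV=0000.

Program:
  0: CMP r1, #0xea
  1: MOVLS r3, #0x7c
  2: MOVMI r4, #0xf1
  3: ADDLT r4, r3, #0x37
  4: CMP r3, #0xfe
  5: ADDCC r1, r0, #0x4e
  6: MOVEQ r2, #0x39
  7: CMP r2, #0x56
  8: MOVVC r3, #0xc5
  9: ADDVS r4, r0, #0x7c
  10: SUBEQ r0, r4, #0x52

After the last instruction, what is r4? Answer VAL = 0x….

0: ✓ CMP  NZCV=0000
1: ✓ MOVLS  r3←0x7c
2: · MOVMI
3: · ADDLT
4: ✓ CMP  NZCV=0000
5: ✓ ADDCC  r1←0xd7
6: · MOVEQ
7: ✓ CMP  NZCV=1000
8: ✓ MOVVC  r3←0xc5
9: · ADDVS
10: · SUBEQ

VAL = 0xa0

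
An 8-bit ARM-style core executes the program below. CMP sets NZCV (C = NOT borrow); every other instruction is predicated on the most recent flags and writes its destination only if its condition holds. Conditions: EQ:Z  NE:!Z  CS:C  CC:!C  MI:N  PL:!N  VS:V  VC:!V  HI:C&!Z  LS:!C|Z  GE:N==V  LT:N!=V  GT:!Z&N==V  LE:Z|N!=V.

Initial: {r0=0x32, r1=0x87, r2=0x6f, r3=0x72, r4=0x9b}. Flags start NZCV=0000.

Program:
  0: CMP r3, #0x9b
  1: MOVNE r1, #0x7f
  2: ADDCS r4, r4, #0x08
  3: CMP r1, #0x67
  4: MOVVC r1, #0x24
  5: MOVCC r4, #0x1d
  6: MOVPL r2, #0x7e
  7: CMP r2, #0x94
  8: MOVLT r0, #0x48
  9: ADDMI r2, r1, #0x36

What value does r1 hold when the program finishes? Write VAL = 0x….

0: ✓ CMP  NZCV=1001
1: ✓ MOVNE  r1←0x7f
2: · ADDCS
3: ✓ CMP  NZCV=0010
4: ✓ MOVVC  r1←0x24
5: · MOVCC
6: ✓ MOVPL  r2←0x7e
7: ✓ CMP  NZCV=1001
8: · MOVLT
9: ✓ ADDMI  r2←0x5a

VAL = 0x24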